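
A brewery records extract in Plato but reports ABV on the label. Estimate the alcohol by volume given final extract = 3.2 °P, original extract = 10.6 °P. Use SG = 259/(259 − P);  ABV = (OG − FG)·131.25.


OG = 259/(259 − 10.6) = 1.0427
FG = 259/(259 − 3.2) = 1.0125
ABV = (1.0427 − 1.0125)·131.25

3.9589 % ABV


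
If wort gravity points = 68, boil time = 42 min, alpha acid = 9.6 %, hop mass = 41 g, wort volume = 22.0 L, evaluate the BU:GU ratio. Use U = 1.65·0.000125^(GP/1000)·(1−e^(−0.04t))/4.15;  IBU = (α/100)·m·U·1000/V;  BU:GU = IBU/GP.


U = 1.65·0.000125^(68/1000)·(1−e^(−0.04·42))/4.15 = 0.1756
IBU = (9.6/100)·41·0.1756·1000/22.0 = 31.4111
BU:GU = 31.4111/68

0.4619


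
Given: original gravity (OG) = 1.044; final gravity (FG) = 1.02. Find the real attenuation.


AA = (OG−FG)/(OG−1)·100;  RA = AA·0.8192
AA = (1.044 − 1.02)/(1.044 − 1)·100 = 54.5455
RA = 54.5455·0.8192

44.6836 %


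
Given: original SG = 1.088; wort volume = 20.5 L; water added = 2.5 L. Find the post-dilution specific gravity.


SG_new = 1 + (SG_old − 1)·V_old/(V_old + V_water)
pts = (1.088 − 1)·1000·20.5/(20.5 + 2.5) = 78.4348
SG_new = 1 + 78.4348/1000

1.0784


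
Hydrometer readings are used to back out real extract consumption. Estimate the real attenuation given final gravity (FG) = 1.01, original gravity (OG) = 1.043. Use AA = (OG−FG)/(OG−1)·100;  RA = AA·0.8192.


AA = (1.043 − 1.01)/(1.043 − 1)·100 = 76.7442
RA = 76.7442·0.8192

62.8688 %


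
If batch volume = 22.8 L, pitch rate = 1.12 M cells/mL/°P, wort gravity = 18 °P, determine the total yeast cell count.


cells (billions) = rate · V_L · °P
cells = 1.12 · 22.8 · 18

459.6480 billion cells


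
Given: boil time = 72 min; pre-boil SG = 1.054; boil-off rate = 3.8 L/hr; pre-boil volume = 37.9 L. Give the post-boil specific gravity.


V_post = V_pre − rate·(t/60);  SG_post = 1 + (SG_pre−1)·V_pre/V_post
V_post = 37.9 − 3.8·(72/60) = 33.3400
SG_post = 1 + (1.054 − 1)·37.9/33.3400

1.0614


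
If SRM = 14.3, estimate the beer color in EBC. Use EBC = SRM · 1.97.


EBC = 14.3 · 1.97

28.1710 EBC


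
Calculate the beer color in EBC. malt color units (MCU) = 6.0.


SRM = 1.4922·MCU^0.6859;  EBC = SRM·1.97
SRM = 1.4922·6.0^0.6859 = 5.0999
EBC = 5.0999·1.97

10.0468 EBC


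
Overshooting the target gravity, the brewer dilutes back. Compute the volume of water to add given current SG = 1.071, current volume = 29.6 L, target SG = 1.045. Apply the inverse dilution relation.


V_water = V·((SG_curr − 1)/(SG_target − 1) − 1)
V_water = 29.6·((1.071 − 1)/(1.045 − 1) − 1)

17.1022 L


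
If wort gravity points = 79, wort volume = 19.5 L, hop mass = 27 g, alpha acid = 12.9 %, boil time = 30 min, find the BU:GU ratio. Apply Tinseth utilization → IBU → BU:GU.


U = 1.65·0.000125^(GP/1000)·(1−e^(−0.04t))/4.15;  IBU = (α/100)·m·U·1000/V;  BU:GU = IBU/GP
U = 1.65·0.000125^(79/1000)·(1−e^(−0.04·30))/4.15 = 0.1366
IBU = (12.9/100)·27·0.1366·1000/19.5 = 24.3987
BU:GU = 24.3987/79

0.3088


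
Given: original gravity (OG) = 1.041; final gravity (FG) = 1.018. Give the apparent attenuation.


AA = (OG − FG)/(OG − 1) · 100
AA = (1.041 − 1.018)/(1.041 − 1) · 100

56.0976 %


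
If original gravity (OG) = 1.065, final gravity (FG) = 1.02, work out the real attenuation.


AA = (OG−FG)/(OG−1)·100;  RA = AA·0.8192
AA = (1.065 − 1.02)/(1.065 − 1)·100 = 69.2308
RA = 69.2308·0.8192

56.7138 %


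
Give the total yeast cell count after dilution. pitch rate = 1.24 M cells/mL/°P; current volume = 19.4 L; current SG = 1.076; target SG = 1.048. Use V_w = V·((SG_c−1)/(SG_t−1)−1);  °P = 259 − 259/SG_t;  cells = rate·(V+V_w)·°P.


V_w = 19.4·((1.076−1)/(1.048−1)−1) = 11.3167
V_final = 19.4 + 11.3167 = 30.7167
°P = 259 − 259/1.048 = 11.8626
cells = 1.24·30.7167·11.8626

451.8304 billion cells


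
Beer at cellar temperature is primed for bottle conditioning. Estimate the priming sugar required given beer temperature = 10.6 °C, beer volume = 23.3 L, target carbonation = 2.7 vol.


residual = 14.695·(0.01821 + 0.09011·e^(−0.04·T));  sugar = (target − residual)·4.0·V
residual = 14.695·(0.01821 + 0.09011·e^(−0.04·10.6)) = 1.1342
sugar = (2.7 − 1.1342)·4.0·23.3

145.9361 g


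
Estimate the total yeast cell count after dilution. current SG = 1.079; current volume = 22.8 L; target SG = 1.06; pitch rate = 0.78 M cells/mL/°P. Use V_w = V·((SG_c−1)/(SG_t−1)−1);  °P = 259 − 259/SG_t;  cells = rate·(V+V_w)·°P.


V_w = 22.8·((1.079−1)/(1.06−1)−1) = 7.2200
V_final = 22.8 + 7.2200 = 30.0200
°P = 259 − 259/1.06 = 14.6604
cells = 0.78·30.0200·14.6604

343.2815 billion cells


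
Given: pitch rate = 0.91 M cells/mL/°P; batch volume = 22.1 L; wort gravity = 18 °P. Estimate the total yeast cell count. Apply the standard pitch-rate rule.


cells (billions) = rate · V_L · °P
cells = 0.91 · 22.1 · 18

361.9980 billion cells


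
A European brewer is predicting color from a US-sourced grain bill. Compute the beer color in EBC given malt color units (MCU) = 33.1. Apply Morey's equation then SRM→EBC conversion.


SRM = 1.4922·MCU^0.6859;  EBC = SRM·1.97
SRM = 1.4922·33.1^0.6859 = 16.4542
EBC = 16.4542·1.97

32.4148 EBC


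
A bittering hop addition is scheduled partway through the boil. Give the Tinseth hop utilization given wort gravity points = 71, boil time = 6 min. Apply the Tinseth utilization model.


U = 1.65·0.000125^(GP/1000) · (1 − e^(−0.04·t))/4.15
bigness = 1.65·0.000125^(71/1000) = 0.8717
boil_factor = (1 − e^(−0.04·6))/4.15 = 0.0514
U = 0.8717 · 0.0514

0.0448


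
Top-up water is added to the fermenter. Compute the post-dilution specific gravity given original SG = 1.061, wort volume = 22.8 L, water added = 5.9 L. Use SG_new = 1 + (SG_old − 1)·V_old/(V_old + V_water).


pts = (1.061 − 1)·1000·22.8/(22.8 + 5.9) = 48.4599
SG_new = 1 + 48.4599/1000

1.0485


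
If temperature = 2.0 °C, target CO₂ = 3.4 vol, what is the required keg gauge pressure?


psi = vols/(0.01821 + 0.09011·e^(−0.04·T)) − 14.695
psi = 3.4/(0.01821 + 0.09011·e^(−0.04·2.0)) − 14.695

18.8382 psi


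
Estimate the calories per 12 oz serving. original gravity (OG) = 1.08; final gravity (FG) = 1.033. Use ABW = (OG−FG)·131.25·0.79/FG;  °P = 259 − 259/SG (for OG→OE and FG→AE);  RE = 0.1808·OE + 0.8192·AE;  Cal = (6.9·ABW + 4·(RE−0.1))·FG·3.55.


ABW = (1.08 − 1.033)·131.25·0.79/1.033 = 4.7176
OE = 259 − 259/1.08 = 19.1852 °P
AE = 259 − 259/1.033 = 8.2740 °P
RE = 0.1808·19.1852 + 0.8192·8.2740 = 10.2467 °P
Cal = (6.9·4.7176 + 4·(10.2467−0.1))·1.033·3.55

268.2098 kcal


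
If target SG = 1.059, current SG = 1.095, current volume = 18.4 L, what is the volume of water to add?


V_water = V·((SG_curr − 1)/(SG_target − 1) − 1)
V_water = 18.4·((1.095 − 1)/(1.059 − 1) − 1)

11.2271 L


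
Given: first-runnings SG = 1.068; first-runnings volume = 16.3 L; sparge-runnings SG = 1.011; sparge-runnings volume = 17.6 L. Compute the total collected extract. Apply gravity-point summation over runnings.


total = Σ (SG_i − 1)·1000·V_i
first = (1.068 − 1)·1000·16.3 = 1108.4000
sparge = (1.011 − 1)·1000·17.6 = 193.6000
total = 1108.4000 + 193.6000

1302.0000 gravity·L


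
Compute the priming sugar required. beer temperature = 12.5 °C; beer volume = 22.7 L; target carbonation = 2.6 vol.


residual = 14.695·(0.01821 + 0.09011·e^(−0.04·T));  sugar = (target − residual)·4.0·V
residual = 14.695·(0.01821 + 0.09011·e^(−0.04·12.5)) = 1.0707
sugar = (2.6 − 1.0707)·4.0·22.7

138.8565 g


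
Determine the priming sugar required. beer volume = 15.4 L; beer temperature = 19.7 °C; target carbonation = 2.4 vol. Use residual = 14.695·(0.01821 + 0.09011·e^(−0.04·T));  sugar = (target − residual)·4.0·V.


residual = 14.695·(0.01821 + 0.09011·e^(−0.04·19.7)) = 0.8698
sugar = (2.4 − 0.8698)·4.0·15.4

94.2625 g


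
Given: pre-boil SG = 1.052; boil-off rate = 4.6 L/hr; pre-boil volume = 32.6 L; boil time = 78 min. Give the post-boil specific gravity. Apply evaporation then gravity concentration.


V_post = V_pre − rate·(t/60);  SG_post = 1 + (SG_pre−1)·V_pre/V_post
V_post = 32.6 − 4.6·(78/60) = 26.6200
SG_post = 1 + (1.052 − 1)·32.6/26.6200

1.0637


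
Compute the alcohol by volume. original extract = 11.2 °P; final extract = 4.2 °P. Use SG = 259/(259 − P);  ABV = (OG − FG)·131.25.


OG = 259/(259 − 11.2) = 1.0452
FG = 259/(259 − 4.2) = 1.0165
ABV = (1.0452 − 1.0165)·131.25

3.7687 % ABV


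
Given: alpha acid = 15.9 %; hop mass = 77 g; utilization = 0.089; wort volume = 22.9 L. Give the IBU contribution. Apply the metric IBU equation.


IBU = (α/100)·mass·U·1000 / V
IBU = (15.9/100)·77·0.089·1000 / 22.9

47.5820 IBU


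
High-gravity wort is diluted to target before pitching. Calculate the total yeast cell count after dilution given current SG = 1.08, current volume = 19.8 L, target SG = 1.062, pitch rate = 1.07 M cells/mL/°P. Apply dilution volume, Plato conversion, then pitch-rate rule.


V_w = V·((SG_c−1)/(SG_t−1)−1);  °P = 259 − 259/SG_t;  cells = rate·(V+V_w)·°P
V_w = 19.8·((1.08−1)/(1.062−1)−1) = 5.7484
V_final = 19.8 + 5.7484 = 25.5484
°P = 259 − 259/1.062 = 15.1205
cells = 1.07·25.5484·15.1205

413.3464 billion cells


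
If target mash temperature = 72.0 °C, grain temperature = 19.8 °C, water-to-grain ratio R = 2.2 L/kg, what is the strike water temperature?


T_strike = (0.41/R)·(T_mash − T_grain) + T_mash
T_strike = (0.41/2.2)·(72.0 − 19.8) + 72.0

81.7282 °C


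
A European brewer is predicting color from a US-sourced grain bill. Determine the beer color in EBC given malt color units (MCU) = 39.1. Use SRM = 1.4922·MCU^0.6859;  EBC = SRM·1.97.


SRM = 1.4922·39.1^0.6859 = 18.4460
EBC = 18.4460·1.97

36.3385 EBC


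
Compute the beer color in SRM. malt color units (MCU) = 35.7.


SRM = 1.4922 · MCU^0.6859
SRM = 1.4922 · 35.7^0.6859

17.3301 SRM


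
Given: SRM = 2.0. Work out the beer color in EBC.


EBC = SRM · 1.97
EBC = 2.0 · 1.97

3.9400 EBC


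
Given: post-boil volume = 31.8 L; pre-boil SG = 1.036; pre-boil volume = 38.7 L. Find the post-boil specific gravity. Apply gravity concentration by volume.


SG_post = 1 + (SG_pre − 1)·V_pre/V_post
pts_pre = (1.036 − 1)·1000 = 36.0000
pts_post = 36.0000·38.7/31.8 = 43.8113
SG_post = 1 + 43.8113/1000

1.0438


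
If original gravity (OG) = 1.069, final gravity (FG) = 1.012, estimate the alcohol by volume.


ABV = (OG − FG) · 131.25
ABV = (1.069 − 1.012) · 131.25

7.4812 % ABV


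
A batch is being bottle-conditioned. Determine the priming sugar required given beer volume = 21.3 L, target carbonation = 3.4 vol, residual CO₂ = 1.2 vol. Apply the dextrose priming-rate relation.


sugar = (target − residual)·4.0·V
sugar = (3.4 − 1.2)·4.0·21.3

187.4400 g


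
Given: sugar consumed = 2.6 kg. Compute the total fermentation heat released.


Q = m_sugar · 590 kJ/kg
Q = 2.6 · 590

1534.0000 kJ


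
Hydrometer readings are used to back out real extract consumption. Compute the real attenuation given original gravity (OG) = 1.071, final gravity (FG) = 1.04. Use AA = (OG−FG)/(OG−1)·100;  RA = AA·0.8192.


AA = (1.071 − 1.04)/(1.071 − 1)·100 = 43.6620
RA = 43.6620·0.8192

35.7679 %


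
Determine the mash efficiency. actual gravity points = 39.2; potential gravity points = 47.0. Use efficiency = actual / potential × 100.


efficiency = 39.2 / 47.0 × 100

83.4043 %


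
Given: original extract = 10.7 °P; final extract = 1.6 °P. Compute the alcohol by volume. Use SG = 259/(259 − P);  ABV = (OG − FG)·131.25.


OG = 259/(259 − 10.7) = 1.0431
FG = 259/(259 − 1.6) = 1.0062
ABV = (1.0431 − 1.0062)·131.25

4.8401 % ABV


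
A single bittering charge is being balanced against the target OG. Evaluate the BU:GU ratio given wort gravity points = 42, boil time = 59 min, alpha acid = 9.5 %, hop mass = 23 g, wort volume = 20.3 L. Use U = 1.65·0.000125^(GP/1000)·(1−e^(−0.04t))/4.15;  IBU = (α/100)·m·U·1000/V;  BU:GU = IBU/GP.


U = 1.65·0.000125^(42/1000)·(1−e^(−0.04·59))/4.15 = 0.2468
IBU = (9.5/100)·23·0.2468·1000/20.3 = 26.5698
BU:GU = 26.5698/42

0.6326


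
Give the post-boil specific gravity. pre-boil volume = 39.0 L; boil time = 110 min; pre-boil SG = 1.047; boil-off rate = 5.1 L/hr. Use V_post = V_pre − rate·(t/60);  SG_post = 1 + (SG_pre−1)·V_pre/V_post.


V_post = 39.0 − 5.1·(110/60) = 29.6500
SG_post = 1 + (1.047 − 1)·39.0/29.6500

1.0618


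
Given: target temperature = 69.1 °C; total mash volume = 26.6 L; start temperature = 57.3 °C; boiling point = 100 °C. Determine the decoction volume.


V_dec = V_total·(T_target − T_start)/(T_boil − T_start)
V_dec = 26.6·(69.1 − 57.3)/(100 − 57.3)

7.3508 L


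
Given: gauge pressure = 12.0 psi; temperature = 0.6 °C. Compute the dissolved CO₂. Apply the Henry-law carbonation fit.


vols = (P + 14.695)·(0.01821 + 0.09011·e^(−0.04·T))
vols = (12.0 + 14.695)·(0.01821 + 0.09011·e^(−0.04·0.6))

2.8346 volumes


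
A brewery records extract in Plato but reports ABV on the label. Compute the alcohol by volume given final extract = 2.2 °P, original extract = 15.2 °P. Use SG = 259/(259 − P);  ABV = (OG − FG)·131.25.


OG = 259/(259 − 15.2) = 1.0623
FG = 259/(259 − 2.2) = 1.0086
ABV = (1.0623 − 1.0086)·131.25

7.0585 % ABV


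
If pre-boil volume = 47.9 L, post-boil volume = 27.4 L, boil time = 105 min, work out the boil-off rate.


rate = (V_pre − V_post) / (t_min/60)
rate = (47.9 − 27.4) / (105/60)

11.7143 L/hr


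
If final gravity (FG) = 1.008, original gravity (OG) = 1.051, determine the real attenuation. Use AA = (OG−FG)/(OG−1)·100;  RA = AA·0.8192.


AA = (1.051 − 1.008)/(1.051 − 1)·100 = 84.3137
RA = 84.3137·0.8192

69.0698 %


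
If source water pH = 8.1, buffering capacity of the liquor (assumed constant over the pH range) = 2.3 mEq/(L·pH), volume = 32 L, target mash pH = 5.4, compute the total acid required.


acid = buffering capacity · (pH_source − pH_target) · V
acid = 2.3 · (8.1 − 5.4) · 32

198.7200 mEq


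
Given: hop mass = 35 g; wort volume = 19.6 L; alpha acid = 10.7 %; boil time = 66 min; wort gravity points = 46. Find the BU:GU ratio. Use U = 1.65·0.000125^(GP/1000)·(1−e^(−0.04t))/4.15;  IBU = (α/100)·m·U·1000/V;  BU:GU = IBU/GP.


U = 1.65·0.000125^(46/1000)·(1−e^(−0.04·66))/4.15 = 0.2442
IBU = (10.7/100)·35·0.2442·1000/19.6 = 46.6591
BU:GU = 46.6591/46

1.0143


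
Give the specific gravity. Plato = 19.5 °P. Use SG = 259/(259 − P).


SG = 259/(259 − 19.5)

1.0814


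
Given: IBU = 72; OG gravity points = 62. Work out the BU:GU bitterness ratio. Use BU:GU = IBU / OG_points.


BU:GU = 72 / 62

1.1613


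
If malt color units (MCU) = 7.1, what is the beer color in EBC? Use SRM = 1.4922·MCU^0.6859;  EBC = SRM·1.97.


SRM = 1.4922·7.1^0.6859 = 5.7241
EBC = 5.7241·1.97

11.2764 EBC


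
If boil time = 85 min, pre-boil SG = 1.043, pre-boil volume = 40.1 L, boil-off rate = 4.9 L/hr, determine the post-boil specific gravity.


V_post = V_pre − rate·(t/60);  SG_post = 1 + (SG_pre−1)·V_pre/V_post
V_post = 40.1 − 4.9·(85/60) = 33.1583
SG_post = 1 + (1.043 − 1)·40.1/33.1583

1.0520


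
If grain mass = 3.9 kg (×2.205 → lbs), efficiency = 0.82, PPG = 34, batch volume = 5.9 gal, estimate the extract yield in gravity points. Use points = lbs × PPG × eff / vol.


lbs = 3.9 × 2.205 = 8.5995
points = 8.5995 × 34 × 0.82 / 5.9

40.6363 points


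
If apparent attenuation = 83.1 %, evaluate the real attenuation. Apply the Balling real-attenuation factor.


RA = AA · 0.8192
RA = 83.1 · 0.8192

68.0755 %


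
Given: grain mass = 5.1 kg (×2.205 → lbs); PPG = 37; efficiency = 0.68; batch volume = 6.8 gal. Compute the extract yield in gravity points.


points = lbs × PPG × eff / vol
lbs = 5.1 × 2.205 = 11.2455
points = 11.2455 × 37 × 0.68 / 6.8

41.6084 points


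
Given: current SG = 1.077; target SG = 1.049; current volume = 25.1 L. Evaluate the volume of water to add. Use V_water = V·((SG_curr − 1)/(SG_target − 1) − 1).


V_water = 25.1·((1.077 − 1)/(1.049 − 1) − 1)

14.3429 L


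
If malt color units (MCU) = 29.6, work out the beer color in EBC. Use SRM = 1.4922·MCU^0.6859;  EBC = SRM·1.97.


SRM = 1.4922·29.6^0.6859 = 15.2400
EBC = 15.2400·1.97

30.0229 EBC


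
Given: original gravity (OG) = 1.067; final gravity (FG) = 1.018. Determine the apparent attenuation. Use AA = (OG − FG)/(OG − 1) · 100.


AA = (1.067 − 1.018)/(1.067 − 1) · 100

73.1343 %


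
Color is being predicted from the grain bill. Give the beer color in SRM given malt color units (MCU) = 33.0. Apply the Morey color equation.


SRM = 1.4922 · MCU^0.6859
SRM = 1.4922 · 33.0^0.6859

16.4201 SRM


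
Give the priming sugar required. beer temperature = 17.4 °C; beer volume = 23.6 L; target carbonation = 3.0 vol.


residual = 14.695·(0.01821 + 0.09011·e^(−0.04·T));  sugar = (target − residual)·4.0·V
residual = 14.695·(0.01821 + 0.09011·e^(−0.04·17.4)) = 0.9278
sugar = (3.0 − 0.9278)·4.0·23.6

195.6163 g


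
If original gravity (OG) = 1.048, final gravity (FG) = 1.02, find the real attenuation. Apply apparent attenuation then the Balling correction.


AA = (OG−FG)/(OG−1)·100;  RA = AA·0.8192
AA = (1.048 − 1.02)/(1.048 − 1)·100 = 58.3333
RA = 58.3333·0.8192

47.7867 %


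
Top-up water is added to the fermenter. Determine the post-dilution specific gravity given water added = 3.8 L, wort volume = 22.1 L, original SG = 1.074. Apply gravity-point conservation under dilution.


SG_new = 1 + (SG_old − 1)·V_old/(V_old + V_water)
pts = (1.074 − 1)·1000·22.1/(22.1 + 3.8) = 63.1429
SG_new = 1 + 63.1429/1000

1.0631


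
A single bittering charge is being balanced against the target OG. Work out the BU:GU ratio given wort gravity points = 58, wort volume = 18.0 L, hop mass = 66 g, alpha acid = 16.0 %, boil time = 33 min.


U = 1.65·0.000125^(GP/1000)·(1−e^(−0.04t))/4.15;  IBU = (α/100)·m·U·1000/V;  BU:GU = IBU/GP
U = 1.65·0.000125^(58/1000)·(1−e^(−0.04·33))/4.15 = 0.1730
IBU = (16.0/100)·66·0.1730·1000/18.0 = 101.5014
BU:GU = 101.5014/58

1.7500


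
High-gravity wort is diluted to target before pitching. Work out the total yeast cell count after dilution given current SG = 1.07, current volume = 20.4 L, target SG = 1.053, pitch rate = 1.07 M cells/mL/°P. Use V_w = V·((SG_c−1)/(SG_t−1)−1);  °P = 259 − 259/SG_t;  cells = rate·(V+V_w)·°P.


V_w = 20.4·((1.07−1)/(1.053−1)−1) = 6.5434
V_final = 20.4 + 6.5434 = 26.9434
°P = 259 − 259/1.053 = 13.0361
cells = 1.07·26.9434·13.0361

375.8230 billion cells


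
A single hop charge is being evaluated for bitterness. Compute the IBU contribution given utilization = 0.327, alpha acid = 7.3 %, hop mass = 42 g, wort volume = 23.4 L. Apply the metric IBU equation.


IBU = (α/100)·mass·U·1000 / V
IBU = (7.3/100)·42·0.327·1000 / 23.4

42.8454 IBU


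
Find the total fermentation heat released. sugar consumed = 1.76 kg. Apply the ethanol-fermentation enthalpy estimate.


Q = m_sugar · 590 kJ/kg
Q = 1.76 · 590

1038.4000 kJ


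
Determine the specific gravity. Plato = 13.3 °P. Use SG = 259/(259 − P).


SG = 259/(259 − 13.3)

1.0541


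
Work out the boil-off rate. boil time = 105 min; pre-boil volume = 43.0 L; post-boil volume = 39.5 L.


rate = (V_pre − V_post) / (t_min/60)
rate = (43.0 − 39.5) / (105/60)

2.0000 L/hr


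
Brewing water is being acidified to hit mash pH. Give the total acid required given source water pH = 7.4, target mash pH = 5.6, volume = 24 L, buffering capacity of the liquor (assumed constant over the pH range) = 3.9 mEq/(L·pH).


acid = buffering capacity · (pH_source − pH_target) · V
acid = 3.9 · (7.4 − 5.6) · 24

168.4800 mEq


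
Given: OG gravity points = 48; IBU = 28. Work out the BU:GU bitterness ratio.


BU:GU = IBU / OG_points
BU:GU = 28 / 48

0.5833


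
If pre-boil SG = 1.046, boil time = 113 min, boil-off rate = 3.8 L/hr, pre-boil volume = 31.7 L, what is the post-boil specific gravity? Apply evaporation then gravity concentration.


V_post = V_pre − rate·(t/60);  SG_post = 1 + (SG_pre−1)·V_pre/V_post
V_post = 31.7 − 3.8·(113/60) = 24.5433
SG_post = 1 + (1.046 − 1)·31.7/24.5433

1.0594


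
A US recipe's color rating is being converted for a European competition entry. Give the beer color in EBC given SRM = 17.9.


EBC = SRM · 1.97
EBC = 17.9 · 1.97

35.2630 EBC


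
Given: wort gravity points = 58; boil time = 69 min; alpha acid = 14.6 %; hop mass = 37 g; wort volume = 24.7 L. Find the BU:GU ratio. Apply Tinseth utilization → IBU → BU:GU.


U = 1.65·0.000125^(GP/1000)·(1−e^(−0.04t))/4.15;  IBU = (α/100)·m·U·1000/V;  BU:GU = IBU/GP
U = 1.65·0.000125^(58/1000)·(1−e^(−0.04·69))/4.15 = 0.2211
IBU = (14.6/100)·37·0.2211·1000/24.7 = 48.3636
BU:GU = 48.3636/58

0.8339


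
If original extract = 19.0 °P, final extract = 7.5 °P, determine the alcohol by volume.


SG = 259/(259 − P);  ABV = (OG − FG)·131.25
OG = 259/(259 − 19.0) = 1.0792
FG = 259/(259 − 7.5) = 1.0298
ABV = (1.0792 − 1.0298)·131.25

6.4766 % ABV


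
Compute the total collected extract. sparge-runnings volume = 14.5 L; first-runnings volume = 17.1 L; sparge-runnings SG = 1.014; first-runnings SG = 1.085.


total = Σ (SG_i − 1)·1000·V_i
first = (1.085 − 1)·1000·17.1 = 1453.5000
sparge = (1.014 − 1)·1000·14.5 = 203.0000
total = 1453.5000 + 203.0000

1656.5000 gravity·L


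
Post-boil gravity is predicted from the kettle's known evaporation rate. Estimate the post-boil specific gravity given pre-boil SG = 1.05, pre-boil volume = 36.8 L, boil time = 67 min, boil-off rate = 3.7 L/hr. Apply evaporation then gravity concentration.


V_post = V_pre − rate·(t/60);  SG_post = 1 + (SG_pre−1)·V_pre/V_post
V_post = 36.8 − 3.7·(67/60) = 32.6683
SG_post = 1 + (1.05 − 1)·36.8/32.6683

1.0563


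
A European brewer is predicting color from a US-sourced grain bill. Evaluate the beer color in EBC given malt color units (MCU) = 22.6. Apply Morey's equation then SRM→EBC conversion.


SRM = 1.4922·MCU^0.6859;  EBC = SRM·1.97
SRM = 1.4922·22.6^0.6859 = 12.6651
EBC = 12.6651·1.97

24.9503 EBC


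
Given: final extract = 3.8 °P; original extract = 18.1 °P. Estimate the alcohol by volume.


SG = 259/(259 − P);  ABV = (OG − FG)·131.25
OG = 259/(259 − 18.1) = 1.0751
FG = 259/(259 − 3.8) = 1.0149
ABV = (1.0751 − 1.0149)·131.25

7.9071 % ABV


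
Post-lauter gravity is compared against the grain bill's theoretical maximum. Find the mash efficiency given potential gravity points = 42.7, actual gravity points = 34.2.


efficiency = actual / potential × 100
efficiency = 34.2 / 42.7 × 100

80.0937 %


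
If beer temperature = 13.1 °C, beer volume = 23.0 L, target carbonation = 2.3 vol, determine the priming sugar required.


residual = 14.695·(0.01821 + 0.09011·e^(−0.04·T));  sugar = (target − residual)·4.0·V
residual = 14.695·(0.01821 + 0.09011·e^(−0.04·13.1)) = 1.0517
sugar = (2.3 − 1.0517)·4.0·23.0

114.8438 g


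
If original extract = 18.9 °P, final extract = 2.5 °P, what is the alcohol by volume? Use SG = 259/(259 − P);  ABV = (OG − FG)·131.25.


OG = 259/(259 − 18.9) = 1.0787
FG = 259/(259 − 2.5) = 1.0097
ABV = (1.0787 − 1.0097)·131.25

9.0524 % ABV


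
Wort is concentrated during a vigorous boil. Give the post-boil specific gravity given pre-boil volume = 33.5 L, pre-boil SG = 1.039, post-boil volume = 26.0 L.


SG_post = 1 + (SG_pre − 1)·V_pre/V_post
pts_pre = (1.039 − 1)·1000 = 39.0000
pts_post = 39.0000·33.5/26.0 = 50.2500
SG_post = 1 + 50.2500/1000

1.0502


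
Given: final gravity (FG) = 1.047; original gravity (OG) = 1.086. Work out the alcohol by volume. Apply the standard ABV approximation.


ABV = (OG − FG) · 131.25
ABV = (1.086 − 1.047) · 131.25

5.1188 % ABV


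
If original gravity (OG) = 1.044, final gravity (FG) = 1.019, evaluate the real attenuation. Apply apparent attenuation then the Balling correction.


AA = (OG−FG)/(OG−1)·100;  RA = AA·0.8192
AA = (1.044 − 1.019)/(1.044 − 1)·100 = 56.8182
RA = 56.8182·0.8192

46.5455 %


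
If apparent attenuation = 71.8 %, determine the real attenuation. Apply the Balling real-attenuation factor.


RA = AA · 0.8192
RA = 71.8 · 0.8192

58.8186 %


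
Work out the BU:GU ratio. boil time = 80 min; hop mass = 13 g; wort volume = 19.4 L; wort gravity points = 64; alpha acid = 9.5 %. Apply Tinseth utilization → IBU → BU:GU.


U = 1.65·0.000125^(GP/1000)·(1−e^(−0.04t))/4.15;  IBU = (α/100)·m·U·1000/V;  BU:GU = IBU/GP
U = 1.65·0.000125^(64/1000)·(1−e^(−0.04·80))/4.15 = 0.2146
IBU = (9.5/100)·13·0.2146·1000/19.4 = 13.6593
BU:GU = 13.6593/64

0.2134


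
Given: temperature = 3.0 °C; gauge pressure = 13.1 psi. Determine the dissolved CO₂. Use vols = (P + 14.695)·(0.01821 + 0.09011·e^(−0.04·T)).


vols = (13.1 + 14.695)·(0.01821 + 0.09011·e^(−0.04·3.0))

2.7275 volumes


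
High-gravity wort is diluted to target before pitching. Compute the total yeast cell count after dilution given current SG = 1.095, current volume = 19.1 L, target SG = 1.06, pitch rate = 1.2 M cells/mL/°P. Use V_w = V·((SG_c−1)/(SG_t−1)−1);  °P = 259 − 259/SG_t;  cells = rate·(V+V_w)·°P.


V_w = 19.1·((1.095−1)/(1.06−1)−1) = 11.1417
V_final = 19.1 + 11.1417 = 30.2417
°P = 259 − 259/1.06 = 14.6604
cells = 1.2·30.2417·14.6604

532.0251 billion cells


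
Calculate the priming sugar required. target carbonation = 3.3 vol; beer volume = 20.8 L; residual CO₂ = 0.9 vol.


sugar = (target − residual)·4.0·V
sugar = (3.3 − 0.9)·4.0·20.8

199.6800 g


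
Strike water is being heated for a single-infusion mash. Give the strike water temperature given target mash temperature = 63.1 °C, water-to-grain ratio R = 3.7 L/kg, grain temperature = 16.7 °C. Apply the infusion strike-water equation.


T_strike = (0.41/R)·(T_mash − T_grain) + T_mash
T_strike = (0.41/3.7)·(63.1 − 16.7) + 63.1

68.2416 °C


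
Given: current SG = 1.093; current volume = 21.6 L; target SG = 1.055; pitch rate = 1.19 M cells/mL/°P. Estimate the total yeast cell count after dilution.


V_w = V·((SG_c−1)/(SG_t−1)−1);  °P = 259 − 259/SG_t;  cells = rate·(V+V_w)·°P
V_w = 21.6·((1.093−1)/(1.055−1)−1) = 14.9236
V_final = 21.6 + 14.9236 = 36.5236
°P = 259 − 259/1.055 = 13.5024
cells = 1.19·36.5236·13.5024

586.8552 billion cells


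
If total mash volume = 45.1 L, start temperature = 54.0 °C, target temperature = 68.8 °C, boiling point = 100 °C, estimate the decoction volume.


V_dec = V_total·(T_target − T_start)/(T_boil − T_start)
V_dec = 45.1·(68.8 − 54.0)/(100 − 54.0)

14.5104 L


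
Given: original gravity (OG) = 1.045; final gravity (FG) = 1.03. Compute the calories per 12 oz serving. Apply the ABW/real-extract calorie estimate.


ABW = (OG−FG)·131.25·0.79/FG;  °P = 259 − 259/SG (for OG→OE and FG→AE);  RE = 0.1808·OE + 0.8192·AE;  Cal = (6.9·ABW + 4·(RE−0.1))·FG·3.55
ABW = (1.045 − 1.03)·131.25·0.79/1.03 = 1.5100
OE = 259 − 259/1.045 = 11.1531 °P
AE = 259 − 259/1.03 = 7.5437 °P
RE = 0.1808·11.1531 + 0.8192·7.5437 = 8.1963 °P
Cal = (6.9·1.5100 + 4·(8.1963−0.1))·1.03·3.55

156.5135 kcal


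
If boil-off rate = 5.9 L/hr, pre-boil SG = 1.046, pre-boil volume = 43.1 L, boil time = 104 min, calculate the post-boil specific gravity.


V_post = V_pre − rate·(t/60);  SG_post = 1 + (SG_pre−1)·V_pre/V_post
V_post = 43.1 − 5.9·(104/60) = 32.8733
SG_post = 1 + (1.046 − 1)·43.1/32.8733

1.0603


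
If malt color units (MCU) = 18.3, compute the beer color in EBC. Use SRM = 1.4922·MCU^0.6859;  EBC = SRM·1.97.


SRM = 1.4922·18.3^0.6859 = 10.9583
EBC = 10.9583·1.97

21.5878 EBC


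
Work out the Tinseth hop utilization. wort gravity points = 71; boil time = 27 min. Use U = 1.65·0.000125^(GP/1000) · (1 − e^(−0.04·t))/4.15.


bigness = 1.65·0.000125^(71/1000) = 0.8717
boil_factor = (1 − e^(−0.04·27))/4.15 = 0.1591
U = 0.8717 · 0.1591

0.1387


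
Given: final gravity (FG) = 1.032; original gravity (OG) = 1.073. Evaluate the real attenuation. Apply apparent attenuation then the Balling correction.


AA = (OG−FG)/(OG−1)·100;  RA = AA·0.8192
AA = (1.073 − 1.032)/(1.073 − 1)·100 = 56.1644
RA = 56.1644·0.8192

46.0099 %


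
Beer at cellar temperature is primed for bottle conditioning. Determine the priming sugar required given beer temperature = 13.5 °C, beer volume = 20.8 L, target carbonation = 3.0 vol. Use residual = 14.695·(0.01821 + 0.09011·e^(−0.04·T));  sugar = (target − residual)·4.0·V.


residual = 14.695·(0.01821 + 0.09011·e^(−0.04·13.5)) = 1.0393
sugar = (3.0 − 1.0393)·4.0·20.8

163.1343 g


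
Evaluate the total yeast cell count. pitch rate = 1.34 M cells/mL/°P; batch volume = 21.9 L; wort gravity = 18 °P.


cells (billions) = rate · V_L · °P
cells = 1.34 · 21.9 · 18

528.2280 billion cells


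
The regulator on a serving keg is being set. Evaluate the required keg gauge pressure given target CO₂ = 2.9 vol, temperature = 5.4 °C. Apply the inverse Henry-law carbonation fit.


psi = vols/(0.01821 + 0.09011·e^(−0.04·T)) − 14.695
psi = 2.9/(0.01821 + 0.09011·e^(−0.04·5.4)) − 14.695

17.2381 psi


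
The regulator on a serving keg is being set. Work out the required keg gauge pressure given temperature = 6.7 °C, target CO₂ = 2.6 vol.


psi = vols/(0.01821 + 0.09011·e^(−0.04·T)) − 14.695
psi = 2.6/(0.01821 + 0.09011·e^(−0.04·6.7)) − 14.695

15.1435 psi


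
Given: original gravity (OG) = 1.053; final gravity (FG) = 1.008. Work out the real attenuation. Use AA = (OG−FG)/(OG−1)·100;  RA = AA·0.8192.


AA = (1.053 − 1.008)/(1.053 − 1)·100 = 84.9057
RA = 84.9057·0.8192

69.5547 %


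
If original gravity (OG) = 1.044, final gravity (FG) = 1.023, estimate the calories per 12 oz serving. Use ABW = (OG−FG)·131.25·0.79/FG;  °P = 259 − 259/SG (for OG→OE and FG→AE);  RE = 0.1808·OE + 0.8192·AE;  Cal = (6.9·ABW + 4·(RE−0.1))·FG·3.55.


ABW = (1.044 − 1.023)·131.25·0.79/1.023 = 2.1285
OE = 259 − 259/1.044 = 10.9157 °P
AE = 259 − 259/1.023 = 5.8231 °P
RE = 0.1808·10.9157 + 0.8192·5.8231 = 6.7438 °P
Cal = (6.9·2.1285 + 4·(6.7438−0.1))·1.023·3.55

149.8484 kcal


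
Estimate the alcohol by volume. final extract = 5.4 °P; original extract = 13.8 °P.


SG = 259/(259 − P);  ABV = (OG − FG)·131.25
OG = 259/(259 − 13.8) = 1.0563
FG = 259/(259 − 5.4) = 1.0213
ABV = (1.0563 − 1.0213)·131.25

4.5921 % ABV


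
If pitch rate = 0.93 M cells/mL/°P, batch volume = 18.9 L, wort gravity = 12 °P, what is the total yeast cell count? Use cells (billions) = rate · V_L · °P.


cells = 0.93 · 18.9 · 12

210.9240 billion cells


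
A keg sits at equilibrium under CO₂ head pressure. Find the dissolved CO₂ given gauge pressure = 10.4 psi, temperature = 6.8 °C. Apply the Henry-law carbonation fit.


vols = (P + 14.695)·(0.01821 + 0.09011·e^(−0.04·T))
vols = (10.4 + 14.695)·(0.01821 + 0.09011·e^(−0.04·6.8))

2.1798 volumes


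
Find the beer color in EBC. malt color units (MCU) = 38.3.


SRM = 1.4922·MCU^0.6859;  EBC = SRM·1.97
SRM = 1.4922·38.3^0.6859 = 18.1862
EBC = 18.1862·1.97

35.8269 EBC


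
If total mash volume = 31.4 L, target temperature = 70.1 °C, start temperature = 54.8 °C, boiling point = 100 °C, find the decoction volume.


V_dec = V_total·(T_target − T_start)/(T_boil − T_start)
V_dec = 31.4·(70.1 − 54.8)/(100 − 54.8)

10.6288 L


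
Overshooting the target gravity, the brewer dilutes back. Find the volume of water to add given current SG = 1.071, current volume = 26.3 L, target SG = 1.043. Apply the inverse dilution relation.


V_water = V·((SG_curr − 1)/(SG_target − 1) − 1)
V_water = 26.3·((1.071 − 1)/(1.043 − 1) − 1)

17.1256 L


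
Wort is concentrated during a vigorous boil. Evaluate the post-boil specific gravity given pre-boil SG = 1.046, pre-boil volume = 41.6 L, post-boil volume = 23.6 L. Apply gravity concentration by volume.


SG_post = 1 + (SG_pre − 1)·V_pre/V_post
pts_pre = (1.046 − 1)·1000 = 46.0000
pts_post = 46.0000·41.6/23.6 = 81.0847
SG_post = 1 + 81.0847/1000

1.0811


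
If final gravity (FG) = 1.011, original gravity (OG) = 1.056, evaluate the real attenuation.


AA = (OG−FG)/(OG−1)·100;  RA = AA·0.8192
AA = (1.056 − 1.011)/(1.056 − 1)·100 = 80.3571
RA = 80.3571·0.8192

65.8286 %


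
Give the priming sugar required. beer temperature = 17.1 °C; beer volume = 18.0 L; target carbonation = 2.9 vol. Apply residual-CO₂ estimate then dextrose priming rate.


residual = 14.695·(0.01821 + 0.09011·e^(−0.04·T));  sugar = (target − residual)·4.0·V
residual = 14.695·(0.01821 + 0.09011·e^(−0.04·17.1)) = 0.9358
sugar = (2.9 − 0.9358)·4.0·18.0

141.4251 g


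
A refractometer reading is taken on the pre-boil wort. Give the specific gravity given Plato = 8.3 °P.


SG = 259/(259 − P)
SG = 259/(259 − 8.3)

1.0331


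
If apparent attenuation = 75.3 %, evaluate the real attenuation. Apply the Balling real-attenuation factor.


RA = AA · 0.8192
RA = 75.3 · 0.8192

61.6858 %


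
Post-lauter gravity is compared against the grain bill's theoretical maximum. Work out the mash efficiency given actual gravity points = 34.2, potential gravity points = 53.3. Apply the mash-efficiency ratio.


efficiency = actual / potential × 100
efficiency = 34.2 / 53.3 × 100

64.1651 %


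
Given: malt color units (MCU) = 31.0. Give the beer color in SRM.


SRM = 1.4922 · MCU^0.6859
SRM = 1.4922 · 31.0^0.6859

15.7308 SRM


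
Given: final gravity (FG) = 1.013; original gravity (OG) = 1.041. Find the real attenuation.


AA = (OG−FG)/(OG−1)·100;  RA = AA·0.8192
AA = (1.041 − 1.013)/(1.041 − 1)·100 = 68.2927
RA = 68.2927·0.8192

55.9454 %


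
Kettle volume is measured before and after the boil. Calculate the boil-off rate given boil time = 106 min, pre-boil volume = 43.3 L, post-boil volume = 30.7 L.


rate = (V_pre − V_post) / (t_min/60)
rate = (43.3 − 30.7) / (106/60)

7.1321 L/hr


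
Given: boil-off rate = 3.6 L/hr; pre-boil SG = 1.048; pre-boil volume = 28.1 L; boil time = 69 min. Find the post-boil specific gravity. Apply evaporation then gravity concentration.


V_post = V_pre − rate·(t/60);  SG_post = 1 + (SG_pre−1)·V_pre/V_post
V_post = 28.1 − 3.6·(69/60) = 23.9600
SG_post = 1 + (1.048 − 1)·28.1/23.9600

1.0563


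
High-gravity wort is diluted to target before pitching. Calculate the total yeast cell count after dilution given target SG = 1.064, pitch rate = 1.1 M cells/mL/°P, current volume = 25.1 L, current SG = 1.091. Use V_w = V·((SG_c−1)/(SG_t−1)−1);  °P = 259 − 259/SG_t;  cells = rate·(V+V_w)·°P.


V_w = 25.1·((1.091−1)/(1.064−1)−1) = 10.5891
V_final = 25.1 + 10.5891 = 35.6891
°P = 259 − 259/1.064 = 15.5789
cells = 1.1·35.6891·15.5789

611.5978 billion cells


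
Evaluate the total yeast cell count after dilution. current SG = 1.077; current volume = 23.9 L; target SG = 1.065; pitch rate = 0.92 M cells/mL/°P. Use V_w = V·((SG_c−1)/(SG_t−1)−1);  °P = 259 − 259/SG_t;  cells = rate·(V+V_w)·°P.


V_w = 23.9·((1.077−1)/(1.065−1)−1) = 4.4123
V_final = 23.9 + 4.4123 = 28.3123
°P = 259 − 259/1.065 = 15.8075
cells = 0.92·28.3123·15.8075

411.7434 billion cells


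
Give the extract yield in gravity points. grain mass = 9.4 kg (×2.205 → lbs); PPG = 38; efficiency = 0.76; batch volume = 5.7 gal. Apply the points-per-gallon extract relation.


points = lbs × PPG × eff / vol
lbs = 9.4 × 2.205 = 20.7270
points = 20.7270 × 38 × 0.76 / 5.7

105.0168 points


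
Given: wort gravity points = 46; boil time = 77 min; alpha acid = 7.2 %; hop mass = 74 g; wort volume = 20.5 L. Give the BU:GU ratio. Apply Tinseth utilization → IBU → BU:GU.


U = 1.65·0.000125^(GP/1000)·(1−e^(−0.04t))/4.15;  IBU = (α/100)·m·U·1000/V;  BU:GU = IBU/GP
U = 1.65·0.000125^(46/1000)·(1−e^(−0.04·77))/4.15 = 0.2509
IBU = (7.2/100)·74·0.2509·1000/20.5 = 65.2035
BU:GU = 65.2035/46

1.4175


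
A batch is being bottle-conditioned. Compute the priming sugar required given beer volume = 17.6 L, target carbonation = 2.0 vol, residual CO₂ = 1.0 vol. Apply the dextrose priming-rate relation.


sugar = (target − residual)·4.0·V
sugar = (2.0 − 1.0)·4.0·17.6

70.4000 g


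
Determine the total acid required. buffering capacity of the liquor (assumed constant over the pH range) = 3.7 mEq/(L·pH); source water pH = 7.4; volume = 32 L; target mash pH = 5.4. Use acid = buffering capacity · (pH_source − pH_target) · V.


acid = 3.7 · (7.4 − 5.4) · 32

236.8000 mEq


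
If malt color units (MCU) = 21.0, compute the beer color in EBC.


SRM = 1.4922·MCU^0.6859;  EBC = SRM·1.97
SRM = 1.4922·21.0^0.6859 = 12.0431
EBC = 12.0431·1.97

23.7249 EBC


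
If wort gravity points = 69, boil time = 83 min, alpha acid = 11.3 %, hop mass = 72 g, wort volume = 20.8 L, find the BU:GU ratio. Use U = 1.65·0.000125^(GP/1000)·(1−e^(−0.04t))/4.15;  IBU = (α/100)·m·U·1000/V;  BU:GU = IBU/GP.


U = 1.65·0.000125^(69/1000)·(1−e^(−0.04·83))/4.15 = 0.2061
IBU = (11.3/100)·72·0.2061·1000/20.8 = 80.6266
BU:GU = 80.6266/69

1.1685


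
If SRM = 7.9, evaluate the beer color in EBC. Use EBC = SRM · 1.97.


EBC = 7.9 · 1.97

15.5630 EBC


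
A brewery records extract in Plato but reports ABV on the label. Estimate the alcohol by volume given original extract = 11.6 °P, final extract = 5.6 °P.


SG = 259/(259 − P);  ABV = (OG − FG)·131.25
OG = 259/(259 − 11.6) = 1.0469
FG = 259/(259 − 5.6) = 1.0221
ABV = (1.0469 − 1.0221)·131.25

3.2534 % ABV


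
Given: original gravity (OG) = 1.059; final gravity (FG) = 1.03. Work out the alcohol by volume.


ABV = (OG − FG) · 131.25
ABV = (1.059 − 1.03) · 131.25

3.8062 % ABV


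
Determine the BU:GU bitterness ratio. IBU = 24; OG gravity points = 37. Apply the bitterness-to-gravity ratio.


BU:GU = IBU / OG_points
BU:GU = 24 / 37

0.6486


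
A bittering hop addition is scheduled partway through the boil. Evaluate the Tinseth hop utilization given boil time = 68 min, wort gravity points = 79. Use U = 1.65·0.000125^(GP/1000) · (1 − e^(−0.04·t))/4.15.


bigness = 1.65·0.000125^(79/1000) = 0.8112
boil_factor = (1 − e^(−0.04·68))/4.15 = 0.2251
U = 0.8112 · 0.2251

0.1826


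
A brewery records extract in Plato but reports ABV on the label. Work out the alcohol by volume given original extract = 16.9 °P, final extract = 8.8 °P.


SG = 259/(259 − P);  ABV = (OG − FG)·131.25
OG = 259/(259 − 16.9) = 1.0698
FG = 259/(259 − 8.8) = 1.0352
ABV = (1.0698 − 1.0352)·131.25

4.5457 % ABV


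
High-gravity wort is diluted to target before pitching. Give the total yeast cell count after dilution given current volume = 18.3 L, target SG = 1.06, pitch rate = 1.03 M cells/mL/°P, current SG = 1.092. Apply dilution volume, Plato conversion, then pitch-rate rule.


V_w = V·((SG_c−1)/(SG_t−1)−1);  °P = 259 − 259/SG_t;  cells = rate·(V+V_w)·°P
V_w = 18.3·((1.092−1)/(1.06−1)−1) = 9.7600
V_final = 18.3 + 9.7600 = 28.0600
°P = 259 − 259/1.06 = 14.6604
cells = 1.03·28.0600·14.6604

423.7113 billion cells
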